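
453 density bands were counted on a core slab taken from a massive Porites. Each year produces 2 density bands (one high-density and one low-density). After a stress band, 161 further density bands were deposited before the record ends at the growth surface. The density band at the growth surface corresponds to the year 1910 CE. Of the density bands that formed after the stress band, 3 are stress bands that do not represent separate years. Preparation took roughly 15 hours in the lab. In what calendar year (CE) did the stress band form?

161 density bands formed after the stress band.
Removing the 3 false density bands leaves 161 − 3 = 158 true density bands beyond the stress band.
With 2 density bands per year, 158 / 2 = 79 years.
Counting back 79 years from 1910 CE places the stress band in 1910 − 79 = 1831 CE.

1831 CE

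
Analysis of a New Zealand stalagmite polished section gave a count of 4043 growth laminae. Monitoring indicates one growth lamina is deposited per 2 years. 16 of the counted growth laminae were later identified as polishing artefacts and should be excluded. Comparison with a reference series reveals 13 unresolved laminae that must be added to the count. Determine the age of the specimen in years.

Adjusted count: 4043 − 16 + 13 = 4040 growth laminae.
4040 growth laminae at 2 years each span 4040 × 2 = 8080 years.

8080 yr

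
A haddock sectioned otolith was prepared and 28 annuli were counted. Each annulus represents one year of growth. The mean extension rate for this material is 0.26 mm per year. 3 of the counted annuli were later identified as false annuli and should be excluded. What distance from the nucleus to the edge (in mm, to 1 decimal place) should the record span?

6.5 mm

True annulus count = 28 − 3 = 25.
Length ≈ 0.26 × 25 = 6.5 mm.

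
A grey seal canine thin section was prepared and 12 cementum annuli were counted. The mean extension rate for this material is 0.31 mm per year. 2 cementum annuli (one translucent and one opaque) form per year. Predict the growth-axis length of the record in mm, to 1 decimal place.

1.9 mm

With 2 cementum annuli per year, 12 / 2 = 6 years.
Predicted length = 0.31 mm/year × 6 years = 1.9 mm.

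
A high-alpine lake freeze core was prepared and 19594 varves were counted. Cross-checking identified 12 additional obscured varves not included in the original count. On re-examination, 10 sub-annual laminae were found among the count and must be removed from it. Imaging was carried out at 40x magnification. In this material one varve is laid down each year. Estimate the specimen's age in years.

19596 years

After corrections the count is 19594 − 10 + 12 = 19596 varves.
At one varve per year, that is 19596 years.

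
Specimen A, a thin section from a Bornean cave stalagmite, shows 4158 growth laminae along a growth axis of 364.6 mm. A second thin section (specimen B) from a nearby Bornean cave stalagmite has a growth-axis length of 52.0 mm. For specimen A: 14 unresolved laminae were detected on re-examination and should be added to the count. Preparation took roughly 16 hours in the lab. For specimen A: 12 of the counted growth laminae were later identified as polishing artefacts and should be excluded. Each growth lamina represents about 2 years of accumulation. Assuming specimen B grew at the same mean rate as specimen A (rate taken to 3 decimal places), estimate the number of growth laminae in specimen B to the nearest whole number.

Specimen A: adjusted count: 4158 − 12 + 14 = 4160 growth laminae.
Specimen A: at 2 years per growth lamina, 4160 × 2 = 8320 years.
A: Mean rate = 364.6 mm / 8320 years ≈ 0.044 mm/yr.
For B, 52.0 / 0.044 = 1181.82 years; at 2 years per growth lamina that is 1181.82 / 2 ≈ 591 growth laminae.

591 growth laminae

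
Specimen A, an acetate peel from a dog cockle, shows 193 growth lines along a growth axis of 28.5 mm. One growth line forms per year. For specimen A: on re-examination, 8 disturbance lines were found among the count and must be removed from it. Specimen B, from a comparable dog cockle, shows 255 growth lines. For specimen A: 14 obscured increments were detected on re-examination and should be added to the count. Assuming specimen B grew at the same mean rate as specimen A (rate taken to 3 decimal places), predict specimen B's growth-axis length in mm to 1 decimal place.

Specimen A: after corrections the count is 193 − 8 + 14 = 199 growth lines.
A: Extension rate ≈ 28.5 / 199 = 0.143 mm per year.
Length of B = 0.143 × 255 = 36.5 mm.

36.5 mm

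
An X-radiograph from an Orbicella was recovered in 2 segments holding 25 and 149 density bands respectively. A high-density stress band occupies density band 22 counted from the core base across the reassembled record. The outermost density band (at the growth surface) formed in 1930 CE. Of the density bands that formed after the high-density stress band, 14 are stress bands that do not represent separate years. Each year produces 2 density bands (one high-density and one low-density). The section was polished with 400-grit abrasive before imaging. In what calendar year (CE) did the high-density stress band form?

Total density bands = 25 + 149 = 174.
The high-density stress band sits at density band 22 from the core base, so 174 − 22 = 152 density bands formed after it.
152 − 14 false = 138 true density bands after the high-density stress band.
138 density bands at 2 per year is 138 / 2 = 69 years.
The density band at the growth surface is 1930 CE, so the high-density stress band dates to 1930 − 69 = 1861 CE.

1861 CE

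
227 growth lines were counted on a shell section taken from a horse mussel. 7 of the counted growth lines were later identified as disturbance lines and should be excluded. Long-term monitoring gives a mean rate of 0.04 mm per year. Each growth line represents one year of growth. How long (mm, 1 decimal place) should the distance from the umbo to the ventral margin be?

8.8 mm

After corrections the count is 227 − 7 = 220 growth lines.
Length ≈ 0.04 × 220 = 8.8 mm.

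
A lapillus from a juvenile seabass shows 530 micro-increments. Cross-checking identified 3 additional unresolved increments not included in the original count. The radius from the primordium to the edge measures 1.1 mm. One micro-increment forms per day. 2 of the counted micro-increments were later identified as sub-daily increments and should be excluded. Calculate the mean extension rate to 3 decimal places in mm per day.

After corrections the count is 530 − 2 + 3 = 531 micro-increments.
1.1 mm over 531 days gives 1.1 / 531 ≈ 0.002 mm per day.

0.002 mm per day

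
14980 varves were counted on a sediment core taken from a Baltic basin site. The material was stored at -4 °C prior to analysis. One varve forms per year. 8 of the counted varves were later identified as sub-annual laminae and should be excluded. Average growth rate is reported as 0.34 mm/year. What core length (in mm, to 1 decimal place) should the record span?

5090.5 mm

Correcting the raw count gives 14980 − 8 = 14972 true varves.
Length ≈ 0.34 × 14972 = 5090.5 mm.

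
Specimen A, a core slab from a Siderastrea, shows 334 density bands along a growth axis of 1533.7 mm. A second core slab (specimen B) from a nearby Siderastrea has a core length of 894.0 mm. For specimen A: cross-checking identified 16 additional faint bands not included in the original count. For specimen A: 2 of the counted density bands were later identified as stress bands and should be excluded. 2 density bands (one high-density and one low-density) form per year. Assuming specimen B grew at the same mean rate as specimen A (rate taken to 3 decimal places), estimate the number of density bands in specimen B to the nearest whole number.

203 density bands

Specimen A: after corrections the count is 334 − 2 + 16 = 348 density bands.
Specimen A: dividing by 2 density bands per year: 348 / 2 = 174 years.
A: 1533.7 mm over 174 years gives 1533.7 / 174 ≈ 8.814 mm per year.
Specimen B: 894.0 mm / 8.814 mm per year = 101.43 years; at 2 density bands per year that is 101.43 × 2 ≈ 203 density bands.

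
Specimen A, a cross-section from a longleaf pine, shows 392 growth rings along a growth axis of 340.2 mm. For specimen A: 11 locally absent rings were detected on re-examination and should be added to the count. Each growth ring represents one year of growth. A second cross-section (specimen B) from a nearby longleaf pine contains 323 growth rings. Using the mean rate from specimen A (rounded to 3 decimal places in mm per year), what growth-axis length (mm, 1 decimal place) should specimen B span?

Specimen A: adjusted count: 392 + 11 = 403 growth rings.
A: Mean rate = 340.2 mm / 403 years ≈ 0.844 mm/year.
For B, 0.844 mm/year × 323 years = 272.6 mm.

272.6 mm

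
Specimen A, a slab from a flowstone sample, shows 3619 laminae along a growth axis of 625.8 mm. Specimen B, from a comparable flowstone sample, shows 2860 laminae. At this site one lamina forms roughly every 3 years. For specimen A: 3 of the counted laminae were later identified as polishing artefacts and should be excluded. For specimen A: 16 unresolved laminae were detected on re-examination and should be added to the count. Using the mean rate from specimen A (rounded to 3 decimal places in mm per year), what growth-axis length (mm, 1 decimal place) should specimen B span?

489.1 mm

Specimen A: after corrections the count is 3619 − 3 + 16 = 3632 laminae.
Specimen A: multiplying by 3 years per lamina: 3632 × 3 = 10896 years.
A: Extension rate ≈ 625.8 / 10896 = 0.057 mm/yr.
Specimen B: 2860 laminae at 3 years each span 2860 × 3 = 8580 years. B's length ≈ 0.057 × 8580 = 489.1 mm.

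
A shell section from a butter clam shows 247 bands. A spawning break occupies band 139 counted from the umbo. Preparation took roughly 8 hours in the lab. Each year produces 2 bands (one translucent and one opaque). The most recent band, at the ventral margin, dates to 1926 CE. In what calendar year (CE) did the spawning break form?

247 − 139 = 108 bands lie beyond the spawning break toward the ventral margin.
Dividing by 2 bands per year: 108 / 2 = 54 years.
1926 − 54 = 1872 CE.

1872 CE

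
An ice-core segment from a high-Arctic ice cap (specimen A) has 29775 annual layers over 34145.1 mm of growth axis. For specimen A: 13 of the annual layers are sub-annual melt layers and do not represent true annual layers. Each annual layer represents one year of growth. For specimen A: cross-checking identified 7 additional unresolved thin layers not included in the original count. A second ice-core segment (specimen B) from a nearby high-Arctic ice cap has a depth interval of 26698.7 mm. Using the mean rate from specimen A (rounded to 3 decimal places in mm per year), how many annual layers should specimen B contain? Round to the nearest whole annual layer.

Specimen A: correcting the raw count gives 29775 − 13 + 7 = 29769 true annual layers.
A: 34145.1 mm over 29769 years gives 34145.1 / 29769 ≈ 1.147 mm per year.
For B, 26698.7 / 1.147 = 23276.98 years ≈ 23277 annual layers.

23277 annual layers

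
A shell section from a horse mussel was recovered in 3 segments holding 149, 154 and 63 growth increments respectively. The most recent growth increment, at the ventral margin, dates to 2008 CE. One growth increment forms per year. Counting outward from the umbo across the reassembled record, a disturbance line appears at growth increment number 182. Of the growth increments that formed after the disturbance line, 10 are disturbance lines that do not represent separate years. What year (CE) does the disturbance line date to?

Total growth increments = 149 + 154 + 63 = 366.
The disturbance line sits at growth increment 182 from the umbo, so 366 − 182 = 184 growth increments formed after it.
184 − 10 false = 174 true growth increments after the disturbance line.
Counting back 174 years from 2008 CE places the disturbance line in 2008 − 174 = 1834 CE.

1834 CE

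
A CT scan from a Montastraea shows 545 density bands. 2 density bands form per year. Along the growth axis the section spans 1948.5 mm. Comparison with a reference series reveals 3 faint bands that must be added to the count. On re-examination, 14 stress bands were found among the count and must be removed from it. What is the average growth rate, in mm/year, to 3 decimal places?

7.298 mm/year

Correcting the raw count gives 545 − 14 + 3 = 534 true density bands.
534 density bands at 2 per year is 534 / 2 = 267 years.
1948.5 mm over 267 years gives 1948.5 / 267 ≈ 7.298 mm/year.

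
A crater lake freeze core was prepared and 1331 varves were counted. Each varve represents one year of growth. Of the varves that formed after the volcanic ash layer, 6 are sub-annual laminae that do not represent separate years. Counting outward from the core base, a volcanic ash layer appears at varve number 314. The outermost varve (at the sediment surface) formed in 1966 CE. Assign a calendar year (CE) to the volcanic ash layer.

The volcanic ash layer sits at varve 314 from the core base, so 1331 − 314 = 1017 varves formed after it.
Excluding 6 false varves: 1017 − 6 = 1011.
Counting back 1011 years from 1966 CE places the volcanic ash layer in 1966 − 1011 = 955 CE.

955 CE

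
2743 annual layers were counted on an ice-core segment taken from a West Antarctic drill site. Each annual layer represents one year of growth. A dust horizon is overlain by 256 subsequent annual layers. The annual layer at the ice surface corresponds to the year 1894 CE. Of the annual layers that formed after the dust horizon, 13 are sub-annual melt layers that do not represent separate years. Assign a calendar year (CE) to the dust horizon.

1651 CE

256 annual layers post-date the dust horizon.
Excluding 13 false annual layers: 256 − 13 = 243.
Counting back 243 years from 1894 CE places the dust horizon in 1894 − 243 = 1651 CE.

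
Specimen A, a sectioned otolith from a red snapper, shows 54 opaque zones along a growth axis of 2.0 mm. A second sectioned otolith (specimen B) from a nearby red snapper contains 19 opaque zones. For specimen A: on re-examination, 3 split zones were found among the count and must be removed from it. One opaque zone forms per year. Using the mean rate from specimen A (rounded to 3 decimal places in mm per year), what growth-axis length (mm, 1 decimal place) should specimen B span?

Specimen A: correcting the raw count gives 54 − 3 = 51 true opaque zones.
A: Mean rate = 2.0 mm / 51 years ≈ 0.039 mm per year.
Length of B = 0.039 × 19 = 0.7 mm.

0.7 mm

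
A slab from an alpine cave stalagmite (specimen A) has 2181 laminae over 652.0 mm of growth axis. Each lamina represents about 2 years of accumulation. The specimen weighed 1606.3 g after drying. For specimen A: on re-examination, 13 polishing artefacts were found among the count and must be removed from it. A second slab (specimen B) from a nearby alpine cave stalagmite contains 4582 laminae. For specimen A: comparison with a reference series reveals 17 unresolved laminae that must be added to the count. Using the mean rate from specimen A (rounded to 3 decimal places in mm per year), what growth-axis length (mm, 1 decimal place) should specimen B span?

1365.4 mm

Specimen A: true lamina count = 2181 − 13 + 17 = 2185.
Specimen A: at 2 years per lamina, 2185 × 2 = 4370 years.
A: Extension rate ≈ 652.0 / 4370 = 0.149 mm per year.
Specimen B: multiplying by 2 years per lamina: 4582 × 2 = 9164 years. B's length ≈ 0.149 × 9164 = 1365.4 mm.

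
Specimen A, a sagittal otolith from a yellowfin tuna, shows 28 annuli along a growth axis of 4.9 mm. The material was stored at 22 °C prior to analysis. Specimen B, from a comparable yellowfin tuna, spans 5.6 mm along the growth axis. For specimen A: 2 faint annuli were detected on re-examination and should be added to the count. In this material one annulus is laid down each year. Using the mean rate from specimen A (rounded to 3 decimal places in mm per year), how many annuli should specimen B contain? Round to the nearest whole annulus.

34 annuli

Specimen A: adjusted count: 28 + 2 = 30 annuli.
A: Mean rate = 4.9 mm / 30 years ≈ 0.163 mm/year.
Specimen B: 5.6 mm / 0.163 mm per year = 34.36 years ≈ 34 annuli.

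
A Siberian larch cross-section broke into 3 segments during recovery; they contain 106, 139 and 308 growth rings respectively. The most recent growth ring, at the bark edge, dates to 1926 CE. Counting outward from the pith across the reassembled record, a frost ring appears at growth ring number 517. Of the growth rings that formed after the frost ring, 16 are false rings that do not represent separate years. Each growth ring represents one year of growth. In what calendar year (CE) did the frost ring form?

1906 CE

Total growth rings = 106 + 139 + 308 = 553.
The frost ring sits at growth ring 517 from the pith, so 553 − 517 = 36 growth rings formed after it.
Removing the 16 false growth rings leaves 36 − 16 = 20 true growth rings beyond the frost ring.
The growth ring at the bark edge is 1926 CE, so the frost ring dates to 1926 − 20 = 1906 CE.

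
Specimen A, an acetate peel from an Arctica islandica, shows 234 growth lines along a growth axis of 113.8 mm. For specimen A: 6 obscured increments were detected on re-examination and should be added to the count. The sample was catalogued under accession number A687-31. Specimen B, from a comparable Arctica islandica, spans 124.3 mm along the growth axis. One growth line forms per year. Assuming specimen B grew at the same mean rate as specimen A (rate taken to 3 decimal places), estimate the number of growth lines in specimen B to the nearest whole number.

262 growth lines

Specimen A: adjusted count: 234 + 6 = 240 growth lines.
A: 113.8 mm over 240 years gives 113.8 / 240 ≈ 0.474 mm per year.
B spans 124.3 / 0.474 = 262.24 years ≈ 262 growth lines.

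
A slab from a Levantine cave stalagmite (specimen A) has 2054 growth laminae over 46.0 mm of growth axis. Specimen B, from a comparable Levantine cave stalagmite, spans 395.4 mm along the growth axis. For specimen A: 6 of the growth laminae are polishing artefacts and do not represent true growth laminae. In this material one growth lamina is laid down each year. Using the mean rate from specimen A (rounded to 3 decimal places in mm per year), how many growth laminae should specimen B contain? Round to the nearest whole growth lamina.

Specimen A: true growth lamina count = 2054 − 6 = 2048.
A: 46.0 mm over 2048 years gives 46.0 / 2048 ≈ 0.022 mm/year.
B spans 395.4 / 0.022 = 17972.73 years ≈ 17973 growth laminae.

17973 growth laminae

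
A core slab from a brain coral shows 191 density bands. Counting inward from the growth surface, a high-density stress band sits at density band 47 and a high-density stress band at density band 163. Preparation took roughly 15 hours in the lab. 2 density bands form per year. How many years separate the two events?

The two markers are separated by 163 − 47 = 116 density bands.
Dividing by 2 density bands per year: 116 / 2 = 58 years.

58 yr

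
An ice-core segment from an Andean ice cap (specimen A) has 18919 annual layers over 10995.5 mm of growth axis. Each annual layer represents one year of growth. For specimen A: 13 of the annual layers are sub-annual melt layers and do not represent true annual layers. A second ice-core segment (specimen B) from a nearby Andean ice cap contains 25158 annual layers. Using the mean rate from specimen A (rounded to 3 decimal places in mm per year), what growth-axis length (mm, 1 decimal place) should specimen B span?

Specimen A: true annual layer count = 18919 − 13 = 18906.
A: Mean rate = 10995.5 mm / 18906 years ≈ 0.582 mm per year.
B's length ≈ 0.582 × 25158 = 14642.0 mm.

14642.0 mm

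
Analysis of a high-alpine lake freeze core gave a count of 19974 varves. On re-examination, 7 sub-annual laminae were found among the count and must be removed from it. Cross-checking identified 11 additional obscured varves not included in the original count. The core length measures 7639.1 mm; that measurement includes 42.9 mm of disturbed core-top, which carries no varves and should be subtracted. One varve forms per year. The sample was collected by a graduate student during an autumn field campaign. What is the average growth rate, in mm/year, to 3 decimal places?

Adjusted count: 19974 − 7 + 11 = 19978 varves.
The growth record spans 7639.1 − 42.9 = 7596.2 mm.
Mean rate = 7596.2 mm / 19978 years ≈ 0.380 mm/year.

0.380 mm/year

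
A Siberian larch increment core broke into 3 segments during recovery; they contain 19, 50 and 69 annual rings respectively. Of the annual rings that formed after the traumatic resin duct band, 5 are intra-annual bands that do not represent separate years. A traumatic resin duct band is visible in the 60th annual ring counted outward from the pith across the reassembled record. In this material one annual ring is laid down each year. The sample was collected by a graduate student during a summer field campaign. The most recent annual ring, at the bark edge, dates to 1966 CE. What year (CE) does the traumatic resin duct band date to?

1893 CE

Total annual rings = 19 + 50 + 69 = 138.
Between annual ring 60 and the bark edge there are 138 − 60 = 78 annual rings.
Excluding 5 false annual rings: 78 − 5 = 73.
1966 − 73 = 1893 CE.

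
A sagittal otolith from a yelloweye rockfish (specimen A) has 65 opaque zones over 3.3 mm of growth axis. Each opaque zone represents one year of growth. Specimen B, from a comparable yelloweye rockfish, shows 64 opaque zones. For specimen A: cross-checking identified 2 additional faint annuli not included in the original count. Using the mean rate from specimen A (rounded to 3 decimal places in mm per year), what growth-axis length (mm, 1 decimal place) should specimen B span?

3.1 mm

Specimen A: correcting the raw count gives 65 + 2 = 67 true opaque zones.
A: Mean rate = 3.3 mm / 67 years ≈ 0.049 mm/year.
Length of B = 0.049 × 64 = 3.1 mm.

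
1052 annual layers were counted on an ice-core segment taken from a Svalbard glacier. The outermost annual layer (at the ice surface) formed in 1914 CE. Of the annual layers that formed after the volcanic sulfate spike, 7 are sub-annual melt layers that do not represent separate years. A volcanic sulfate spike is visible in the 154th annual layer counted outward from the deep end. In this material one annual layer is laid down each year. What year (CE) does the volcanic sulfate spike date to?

1023 CE

The volcanic sulfate spike sits at annual layer 154 from the deep end, so 1052 − 154 = 898 annual layers formed after it.
898 − 7 false = 891 true annual layers after the volcanic sulfate spike.
The annual layer at the ice surface is 1914 CE, so the volcanic sulfate spike dates to 1914 − 891 = 1023 CE.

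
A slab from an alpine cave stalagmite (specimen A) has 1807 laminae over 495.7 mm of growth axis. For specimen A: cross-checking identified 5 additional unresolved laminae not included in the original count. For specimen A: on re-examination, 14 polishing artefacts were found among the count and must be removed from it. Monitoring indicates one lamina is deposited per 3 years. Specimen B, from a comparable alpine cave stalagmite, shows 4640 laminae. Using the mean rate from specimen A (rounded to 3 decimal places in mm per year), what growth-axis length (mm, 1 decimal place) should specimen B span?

1280.6 mm

Specimen A: after corrections the count is 1807 − 14 + 5 = 1798 laminae.
Specimen A: 1798 laminae at 3 years each span 1798 × 3 = 5394 years.
A: Extension rate ≈ 495.7 / 5394 = 0.092 mm/year.
Specimen B: 4640 laminae at 3 years each span 4640 × 3 = 13920 years. For B, 0.092 mm/year × 13920 years = 1280.6 mm.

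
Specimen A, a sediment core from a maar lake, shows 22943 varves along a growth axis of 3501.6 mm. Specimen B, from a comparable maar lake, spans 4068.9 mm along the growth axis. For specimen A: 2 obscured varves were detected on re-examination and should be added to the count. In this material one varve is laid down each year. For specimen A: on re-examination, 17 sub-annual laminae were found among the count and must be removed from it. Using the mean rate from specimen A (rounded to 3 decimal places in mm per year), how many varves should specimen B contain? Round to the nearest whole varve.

Specimen A: correcting the raw count gives 22943 − 17 + 2 = 22928 true varves.
A: Extension rate ≈ 3501.6 / 22928 = 0.153 mm/year.
Specimen B: 4068.9 mm / 0.153 mm per year = 26594.12 years ≈ 26594 varves.

26594 varves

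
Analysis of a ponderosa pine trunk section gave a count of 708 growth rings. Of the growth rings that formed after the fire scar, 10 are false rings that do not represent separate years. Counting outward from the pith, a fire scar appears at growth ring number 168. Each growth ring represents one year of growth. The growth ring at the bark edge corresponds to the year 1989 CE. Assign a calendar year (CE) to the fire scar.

1459 CE

Between growth ring 168 and the bark edge there are 708 − 168 = 540 growth rings.
540 − 10 false = 530 true growth rings after the fire scar.
Counting back 530 years from 1989 CE places the fire scar in 1989 − 530 = 1459 CE.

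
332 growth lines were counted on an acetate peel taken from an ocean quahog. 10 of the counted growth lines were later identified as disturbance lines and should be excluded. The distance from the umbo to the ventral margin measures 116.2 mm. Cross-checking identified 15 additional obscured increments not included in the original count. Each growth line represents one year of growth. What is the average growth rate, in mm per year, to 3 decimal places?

True growth line count = 332 − 10 + 15 = 337.
Extension rate ≈ 116.2 / 337 = 0.345 mm per year.

0.345 mm per year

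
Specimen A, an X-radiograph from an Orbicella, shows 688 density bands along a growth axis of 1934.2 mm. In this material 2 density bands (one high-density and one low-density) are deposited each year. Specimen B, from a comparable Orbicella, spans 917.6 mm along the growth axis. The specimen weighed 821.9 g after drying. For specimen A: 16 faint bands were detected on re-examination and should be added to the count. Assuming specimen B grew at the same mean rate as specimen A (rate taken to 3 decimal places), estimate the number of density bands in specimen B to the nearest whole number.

Specimen A: adjusted count: 688 + 16 = 704 density bands.
Specimen A: 704 density bands at 2 per year is 704 / 2 = 352 years.
A: Extension rate ≈ 1934.2 / 352 = 5.495 mm/yr.
B spans 917.6 / 5.495 = 166.99 years; at 2 density bands per year that is 166.99 × 2 ≈ 334 density bands.

334 density bands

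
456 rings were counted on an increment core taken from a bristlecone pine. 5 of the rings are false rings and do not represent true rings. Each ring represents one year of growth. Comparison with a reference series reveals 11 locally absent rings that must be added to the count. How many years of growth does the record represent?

462 yr

Adjusted count: 456 − 5 + 11 = 462 rings.
With a one-to-one ring periodicity this is 462 years.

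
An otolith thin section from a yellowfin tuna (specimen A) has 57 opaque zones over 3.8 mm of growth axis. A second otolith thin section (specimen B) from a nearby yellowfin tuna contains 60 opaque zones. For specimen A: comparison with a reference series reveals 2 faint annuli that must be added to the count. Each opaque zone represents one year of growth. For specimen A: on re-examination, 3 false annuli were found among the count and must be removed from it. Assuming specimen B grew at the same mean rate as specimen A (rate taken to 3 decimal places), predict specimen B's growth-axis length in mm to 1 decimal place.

Specimen A: correcting the raw count gives 57 − 3 + 2 = 56 true opaque zones.
A: Extension rate ≈ 3.8 / 56 = 0.068 mm per year.
For B, 0.068 mm/year × 60 years = 4.1 mm.

4.1 mm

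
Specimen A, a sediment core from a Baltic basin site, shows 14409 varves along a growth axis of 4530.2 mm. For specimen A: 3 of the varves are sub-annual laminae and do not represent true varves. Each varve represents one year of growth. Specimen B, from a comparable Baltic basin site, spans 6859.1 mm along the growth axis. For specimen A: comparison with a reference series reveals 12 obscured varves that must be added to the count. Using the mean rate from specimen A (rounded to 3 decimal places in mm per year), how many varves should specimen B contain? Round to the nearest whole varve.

21844 varves

Specimen A: after corrections the count is 14409 − 3 + 12 = 14418 varves.
A: 4530.2 mm over 14418 years gives 4530.2 / 14418 ≈ 0.314 mm/yr.
B spans 6859.1 / 0.314 = 21844.27 years ≈ 21844 varves.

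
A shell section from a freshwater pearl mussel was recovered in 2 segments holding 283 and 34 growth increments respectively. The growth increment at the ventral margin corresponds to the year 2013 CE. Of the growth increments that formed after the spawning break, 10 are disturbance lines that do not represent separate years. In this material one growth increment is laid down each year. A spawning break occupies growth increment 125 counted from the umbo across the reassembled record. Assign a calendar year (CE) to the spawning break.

Total growth increments = 283 + 34 = 317.
317 − 125 = 192 growth increments lie beyond the spawning break toward the ventral margin.
192 − 10 false = 182 true growth increments after the spawning break.
Counting back 182 years from 2013 CE places the spawning break in 2013 − 182 = 1831 CE.

1831 CE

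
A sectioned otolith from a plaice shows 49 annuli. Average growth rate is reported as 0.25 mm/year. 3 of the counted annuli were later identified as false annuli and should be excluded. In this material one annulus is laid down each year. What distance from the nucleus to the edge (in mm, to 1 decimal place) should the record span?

11.5 mm

True annulus count = 49 − 3 = 46.
Predicted length = 0.25 mm/year × 46 years = 11.5 mm.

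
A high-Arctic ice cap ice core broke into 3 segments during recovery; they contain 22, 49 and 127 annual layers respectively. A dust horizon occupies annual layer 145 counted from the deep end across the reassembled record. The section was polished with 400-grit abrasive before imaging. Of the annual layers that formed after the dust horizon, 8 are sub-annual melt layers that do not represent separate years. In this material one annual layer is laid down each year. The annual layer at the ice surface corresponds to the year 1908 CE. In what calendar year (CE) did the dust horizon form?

Total annual layers = 22 + 49 + 127 = 198.
Between annual layer 145 and the ice surface there are 198 − 145 = 53 annual layers.
53 − 8 false = 45 true annual layers after the dust horizon.
The annual layer at the ice surface is 1908 CE, so the dust horizon dates to 1908 − 45 = 1863 CE.

1863 CE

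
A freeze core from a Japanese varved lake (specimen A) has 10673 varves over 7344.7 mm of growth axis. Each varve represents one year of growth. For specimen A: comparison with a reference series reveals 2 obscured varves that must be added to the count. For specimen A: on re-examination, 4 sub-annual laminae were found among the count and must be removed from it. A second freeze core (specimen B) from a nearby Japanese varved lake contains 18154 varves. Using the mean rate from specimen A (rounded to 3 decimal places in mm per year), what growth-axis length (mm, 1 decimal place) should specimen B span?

12490.0 mm

Specimen A: correcting the raw count gives 10673 − 4 + 2 = 10671 true varves.
A: 7344.7 mm over 10671 years gives 7344.7 / 10671 ≈ 0.688 mm per year.
Length of B = 0.688 × 18154 = 12490.0 mm.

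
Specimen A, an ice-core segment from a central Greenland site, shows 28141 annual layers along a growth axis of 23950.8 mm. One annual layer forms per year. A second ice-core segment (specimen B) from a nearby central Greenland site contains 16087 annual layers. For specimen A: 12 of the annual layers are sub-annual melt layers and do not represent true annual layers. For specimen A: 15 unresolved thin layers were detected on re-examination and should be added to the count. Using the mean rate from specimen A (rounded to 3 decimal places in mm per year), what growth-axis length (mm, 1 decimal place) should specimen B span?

13690.0 mm

Specimen A: correcting the raw count gives 28141 − 12 + 15 = 28144 true annual layers.
A: 23950.8 mm over 28144 years gives 23950.8 / 28144 ≈ 0.851 mm/yr.
B's length ≈ 0.851 × 16087 = 13690.0 mm.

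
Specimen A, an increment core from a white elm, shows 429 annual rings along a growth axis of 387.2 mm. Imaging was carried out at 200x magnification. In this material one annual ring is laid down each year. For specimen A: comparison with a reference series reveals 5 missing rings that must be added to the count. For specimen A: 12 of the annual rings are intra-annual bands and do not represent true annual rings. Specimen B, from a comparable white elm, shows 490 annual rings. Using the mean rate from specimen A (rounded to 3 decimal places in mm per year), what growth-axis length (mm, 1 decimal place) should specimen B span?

Specimen A: adjusted count: 429 − 12 + 5 = 422 annual rings.
A: Extension rate ≈ 387.2 / 422 = 0.918 mm per year.
B's length ≈ 0.918 × 490 = 449.8 mm.

449.8 mm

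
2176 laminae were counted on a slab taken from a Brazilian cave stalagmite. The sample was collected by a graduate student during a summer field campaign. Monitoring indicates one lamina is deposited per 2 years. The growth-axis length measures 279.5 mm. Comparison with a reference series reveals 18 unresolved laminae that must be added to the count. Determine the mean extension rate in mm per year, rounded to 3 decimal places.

0.064 mm per year

Correcting the raw count gives 2176 + 18 = 2194 true laminae.
2194 laminae at 2 years each span 2194 × 2 = 4388 years.
279.5 mm over 4388 years gives 279.5 / 4388 ≈ 0.064 mm per year.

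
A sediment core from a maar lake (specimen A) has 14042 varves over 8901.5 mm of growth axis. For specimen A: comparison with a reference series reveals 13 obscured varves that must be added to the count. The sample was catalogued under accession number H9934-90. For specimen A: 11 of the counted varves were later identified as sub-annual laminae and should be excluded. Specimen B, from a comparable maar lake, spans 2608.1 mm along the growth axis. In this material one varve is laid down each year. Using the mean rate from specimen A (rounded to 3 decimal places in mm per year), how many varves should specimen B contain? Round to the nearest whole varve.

4114 varves

Specimen A: correcting the raw count gives 14042 − 11 + 13 = 14044 true varves.
A: Extension rate ≈ 8901.5 / 14044 = 0.634 mm/year.
Specimen B: 2608.1 mm / 0.634 mm per year = 4113.72 years ≈ 4114 varves.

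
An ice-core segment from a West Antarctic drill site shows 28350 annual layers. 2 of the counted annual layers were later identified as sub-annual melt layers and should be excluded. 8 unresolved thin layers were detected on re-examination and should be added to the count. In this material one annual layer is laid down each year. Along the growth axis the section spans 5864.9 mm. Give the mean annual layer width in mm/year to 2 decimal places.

True annual layer count = 28350 − 2 + 8 = 28356.
Extension rate ≈ 5864.9 / 28356 = 0.21 mm/year.

0.21 mm/year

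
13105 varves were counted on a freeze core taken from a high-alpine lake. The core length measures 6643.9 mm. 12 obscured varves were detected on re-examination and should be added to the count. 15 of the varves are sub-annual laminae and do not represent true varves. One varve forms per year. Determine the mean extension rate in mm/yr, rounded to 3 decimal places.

Adjusted count: 13105 − 15 + 12 = 13102 varves.
6643.9 mm over 13102 years gives 6643.9 / 13102 ≈ 0.507 mm/yr.

0.507 mm/yr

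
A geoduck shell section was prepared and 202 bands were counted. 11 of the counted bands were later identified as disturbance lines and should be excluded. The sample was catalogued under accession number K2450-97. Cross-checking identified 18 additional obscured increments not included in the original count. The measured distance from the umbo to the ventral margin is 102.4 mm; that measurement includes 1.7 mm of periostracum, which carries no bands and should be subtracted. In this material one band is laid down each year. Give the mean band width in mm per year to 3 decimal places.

Adjusted count: 202 − 11 + 18 = 209 bands.
The growth record spans 102.4 − 1.7 = 100.7 mm.
Mean rate = 100.7 mm / 209 years ≈ 0.482 mm per year.

0.482 mm per year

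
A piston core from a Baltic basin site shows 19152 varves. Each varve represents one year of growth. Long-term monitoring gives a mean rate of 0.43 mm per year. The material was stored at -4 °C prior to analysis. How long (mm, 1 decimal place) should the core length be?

8235.4 mm

19152 years of growth are recorded.
Predicted length = 0.43 mm/year × 19152 years = 8235.4 mm.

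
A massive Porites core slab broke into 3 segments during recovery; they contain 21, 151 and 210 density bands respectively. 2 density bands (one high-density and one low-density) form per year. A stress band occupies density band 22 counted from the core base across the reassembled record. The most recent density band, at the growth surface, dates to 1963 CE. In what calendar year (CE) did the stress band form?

1783 CE

Total density bands = 21 + 151 + 210 = 382.
The stress band sits at density band 22 from the core base, so 382 − 22 = 360 density bands formed after it.
With 2 density bands per year, 360 / 2 = 180 years.
1963 − 180 = 1783 CE.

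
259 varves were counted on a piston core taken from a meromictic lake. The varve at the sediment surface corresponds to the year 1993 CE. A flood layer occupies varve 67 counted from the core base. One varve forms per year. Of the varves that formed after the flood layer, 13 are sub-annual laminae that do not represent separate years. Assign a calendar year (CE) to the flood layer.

Between varve 67 and the sediment surface there are 259 − 67 = 192 varves.
192 − 13 false = 179 true varves after the flood layer.
1993 − 179 = 1814 CE.

1814 CE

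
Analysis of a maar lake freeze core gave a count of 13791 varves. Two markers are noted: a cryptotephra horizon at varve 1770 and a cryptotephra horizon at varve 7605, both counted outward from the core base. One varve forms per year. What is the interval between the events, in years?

7605 − 1770 = 5835 varves lie between the two events.
That is 5835 years at one varve per year.

5835 years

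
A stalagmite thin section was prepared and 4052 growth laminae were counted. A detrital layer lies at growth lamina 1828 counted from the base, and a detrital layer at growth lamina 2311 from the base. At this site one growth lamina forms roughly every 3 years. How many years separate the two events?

Separation: 2311 − 1828 = 483 growth laminae.
At 3 years per growth lamina, 483 × 3 = 1449 years.

1449 yr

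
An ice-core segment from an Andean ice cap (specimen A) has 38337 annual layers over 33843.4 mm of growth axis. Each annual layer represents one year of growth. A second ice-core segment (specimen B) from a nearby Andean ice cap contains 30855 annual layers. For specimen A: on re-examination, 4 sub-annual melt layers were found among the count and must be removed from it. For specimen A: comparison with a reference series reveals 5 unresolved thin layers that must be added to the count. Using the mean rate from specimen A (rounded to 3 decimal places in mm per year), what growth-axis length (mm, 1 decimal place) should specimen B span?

Specimen A: true annual layer count = 38337 − 4 + 5 = 38338.
A: Mean rate = 33843.4 mm / 38338 years ≈ 0.883 mm/yr.
B's length ≈ 0.883 × 30855 = 27245.0 mm.

27245.0 mm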